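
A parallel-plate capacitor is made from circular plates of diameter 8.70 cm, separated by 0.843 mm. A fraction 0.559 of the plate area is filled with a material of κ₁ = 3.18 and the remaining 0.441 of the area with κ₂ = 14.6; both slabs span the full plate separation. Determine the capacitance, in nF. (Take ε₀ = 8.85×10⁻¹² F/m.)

C ≈ 0.513 nF

A = π(8.70/2 cm)² = 5.94×10⁻³ m².
Side-by-side slabs ⇒ two capacitors in parallel, each spanning the full gap.
C₁ = κ₁ε₀A₁/d = 3.18 × 8.85×10⁻¹² × 3.32×10⁻³ / 8.43×10⁻⁴ = 1.11×10⁻¹⁰ F.
C₂ = κ₂ε₀A₂/d = 14.6 × 8.85×10⁻¹² × 2.62×10⁻³ / 8.43×10⁻⁴ = 4.02×10⁻¹⁰ F.
C = C₁ + C₂ = 5.13×10⁻¹⁰ F.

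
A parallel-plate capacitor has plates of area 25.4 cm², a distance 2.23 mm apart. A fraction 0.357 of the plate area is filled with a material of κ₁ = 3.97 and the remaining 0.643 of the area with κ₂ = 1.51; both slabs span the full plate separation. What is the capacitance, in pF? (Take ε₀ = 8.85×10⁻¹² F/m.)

C ≈ 24.1 pF

A = 25.4 cm² = 2.54×10⁻³ m².
Side-by-side slabs ⇒ two capacitors in parallel, each spanning the full gap.
C₁ = κ₁ε₀A₁/d = 3.97 × 8.85×10⁻¹² × 9.07×10⁻⁴ / 2.23×10⁻³ = 1.43×10⁻¹¹ F.
C₂ = κ₂ε₀A₂/d = 1.51 × 8.85×10⁻¹² × 1.63×10⁻³ / 2.23×10⁻³ = 9.79×10⁻¹² F.
C = C₁ + C₂ = 2.41×10⁻¹¹ F.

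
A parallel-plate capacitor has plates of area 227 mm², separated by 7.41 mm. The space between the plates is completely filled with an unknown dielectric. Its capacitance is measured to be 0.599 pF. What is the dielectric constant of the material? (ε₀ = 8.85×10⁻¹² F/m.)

κ ≈ 2.21

A = 227 mm² = 2.27×10⁻⁴ m².
κ = Cd/(ε₀A) = 5.99×10⁻¹³ × 7.41×10⁻³ / (8.85×10⁻¹² × 2.27×10⁻⁴) = 2.21.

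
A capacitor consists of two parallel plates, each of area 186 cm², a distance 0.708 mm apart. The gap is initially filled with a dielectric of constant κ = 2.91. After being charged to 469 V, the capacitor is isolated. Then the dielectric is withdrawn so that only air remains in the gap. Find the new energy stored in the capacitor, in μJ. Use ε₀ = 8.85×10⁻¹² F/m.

A = 186 cm² = 1.86×10⁻² m².
Initially C₁ = κε₀A/d = 2.91 × 8.85×10⁻¹² × 1.86×10⁻² / 7.08×10⁻⁴ = 6.77×10⁻¹⁰ F.
U₁ = 7.44×10⁻⁵ J.
Isolated ⇒ Q is held fixed. C₂ = 0.344 C₁ and U = Q²/(2C), so U₂/U₁ = C₁/C₂ = 2.91.
U₂ = 2.91 × 7.44×10⁻⁵ = 2.17×10⁻⁴ J.

217 μJ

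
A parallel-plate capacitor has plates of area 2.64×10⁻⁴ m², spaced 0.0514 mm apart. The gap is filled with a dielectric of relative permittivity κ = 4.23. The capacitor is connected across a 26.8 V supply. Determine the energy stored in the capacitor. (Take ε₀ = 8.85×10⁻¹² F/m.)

69.1 nJ

C = κε₀A/d = 4.23 × 8.85×10⁻¹² × 2.64×10⁻⁴ / 5.14×10⁻⁵ = 1.92×10⁻¹⁰ F.
U = ½CV² = ½ × 1.92×10⁻¹⁰ × (26.8)² = 6.91×10⁻⁸ J.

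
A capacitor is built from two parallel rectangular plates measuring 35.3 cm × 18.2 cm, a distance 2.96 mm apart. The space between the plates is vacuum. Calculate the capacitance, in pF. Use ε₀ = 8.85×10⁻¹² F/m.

A = 35.3 × 18.2 cm² = 6.42×10⁻² m².
C = ε₀A/d = 8.85×10⁻¹² × 6.42×10⁻² / 2.96×10⁻³ = 1.92×10⁻¹⁰ F.

C ≈ 192 pF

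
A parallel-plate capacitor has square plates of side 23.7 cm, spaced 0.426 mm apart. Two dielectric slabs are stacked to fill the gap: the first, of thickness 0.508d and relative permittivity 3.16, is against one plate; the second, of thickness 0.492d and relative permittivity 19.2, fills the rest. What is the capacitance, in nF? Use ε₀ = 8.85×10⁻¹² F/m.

6.26 nF

A = (23.7 cm)² = 5.62×10⁻² m².
Stacked slabs ⇒ two capacitors in series, each with the full plate area.
C₁ = κ₁ε₀A/d₁ = 3.16 × 8.85×10⁻¹² × 5.62×10⁻² / 2.16×10⁻⁴ = 7.26×10⁻⁹ F.
C₂ = κ₂ε₀A/d₂ = 19.2 × 8.85×10⁻¹² × 5.62×10⁻² / 2.10×10⁻⁴ = 4.55×10⁻⁸ F.
C = (1/C₁ + 1/C₂)⁻¹ = 6.26×10⁻⁹ F.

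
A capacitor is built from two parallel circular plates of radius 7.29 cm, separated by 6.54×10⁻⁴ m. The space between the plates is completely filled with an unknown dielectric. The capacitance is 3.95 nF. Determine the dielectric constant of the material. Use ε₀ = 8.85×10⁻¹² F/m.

κ ≈ 17.5

A = π(7.29 cm)² = 1.67×10⁻² m².
κ = Cd/(ε₀A) = 3.95×10⁻⁹ × 6.54×10⁻⁴ / (8.85×10⁻¹² × 1.67×10⁻²) = 17.5.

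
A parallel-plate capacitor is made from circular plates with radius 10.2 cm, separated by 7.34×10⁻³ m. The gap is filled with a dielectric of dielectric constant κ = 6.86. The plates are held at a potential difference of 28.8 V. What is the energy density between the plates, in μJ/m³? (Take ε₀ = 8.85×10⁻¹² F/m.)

E = V/d = 28.8 / 7.34×10⁻³ = 3.92×10³ V/m.
u = ½κε₀E² = ½ × 6.86 × 8.85×10⁻¹² × (3.92×10³)² = 4.67×10⁻⁴ J/m³.

467 μJ/m³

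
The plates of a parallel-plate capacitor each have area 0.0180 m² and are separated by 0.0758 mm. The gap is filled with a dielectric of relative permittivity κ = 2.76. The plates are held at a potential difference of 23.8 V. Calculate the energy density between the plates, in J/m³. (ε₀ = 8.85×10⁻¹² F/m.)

u ≈ 1.20 J/m³

E = V/d = 23.8 / 7.58×10⁻⁵ = 3.14×10⁵ V/m.
u = ½κε₀E² = ½ × 2.76 × 8.85×10⁻¹² × (3.14×10⁵)² = 1.20 J/m³.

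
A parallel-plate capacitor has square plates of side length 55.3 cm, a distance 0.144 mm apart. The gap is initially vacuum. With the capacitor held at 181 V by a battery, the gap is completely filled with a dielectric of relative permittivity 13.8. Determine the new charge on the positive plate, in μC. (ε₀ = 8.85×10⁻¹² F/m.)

A = (55.3 cm)² = 0.306 m².
Initially C₁ = ε₀A/d = 8.85×10⁻¹² × 0.306 / 1.44×10⁻⁴ = 1.88×10⁻⁸ F.
Q₁ = 3.40×10⁻⁶ C.
Battery connected ⇒ V is held fixed. C₂ = 13.8 C₁ and Q = CV, so Q₂/Q₁ = C₂/C₁ = 13.8.
Q₂ = 13.8 × 3.40×10⁻⁶ = 4.69×10⁻⁵ C.

46.9 μC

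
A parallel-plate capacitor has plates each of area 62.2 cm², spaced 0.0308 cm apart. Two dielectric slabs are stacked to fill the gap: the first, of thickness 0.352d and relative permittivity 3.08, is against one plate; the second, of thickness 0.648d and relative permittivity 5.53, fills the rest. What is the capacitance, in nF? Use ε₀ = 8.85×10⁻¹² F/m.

A = 62.2 cm² = 6.22×10⁻³ m².
Stacked slabs ⇒ two capacitors in series, each with the full plate area.
C₁ = κ₁ε₀A/d₁ = 3.08 × 8.85×10⁻¹² × 6.22×10⁻³ / 1.08×10⁻⁴ = 1.56×10⁻⁹ F.
C₂ = κ₂ε₀A/d₂ = 5.53 × 8.85×10⁻¹² × 6.22×10⁻³ / 2.00×10⁻⁴ = 1.53×10⁻⁹ F.
C = (1/C₁ + 1/C₂)⁻¹ = 7.72×10⁻¹⁰ F.

0.772 nF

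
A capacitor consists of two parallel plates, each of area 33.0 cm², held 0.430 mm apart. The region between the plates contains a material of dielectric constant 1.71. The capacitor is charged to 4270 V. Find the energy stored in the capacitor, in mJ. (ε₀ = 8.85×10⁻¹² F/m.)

1.06 mJ

A = 33.0 cm² = 3.30×10⁻³ m².
C = κε₀A/d = 1.71 × 8.85×10⁻¹² × 3.30×10⁻³ / 4.30×10⁻⁴ = 1.16×10⁻¹⁰ F.
U = ½CV² = ½ × 1.16×10⁻¹⁰ × (4270)² = 1.06×10⁻³ J.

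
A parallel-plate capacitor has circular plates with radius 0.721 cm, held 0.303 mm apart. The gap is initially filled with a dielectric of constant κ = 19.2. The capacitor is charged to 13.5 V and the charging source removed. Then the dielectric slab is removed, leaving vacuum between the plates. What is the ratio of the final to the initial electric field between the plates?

Isolated ⇒ Q is held fixed.
V₂ = Q/C₂ = V₁/0.0521; E = V/d, so E₂/E₁ = (V₂/V₁)(d₁/d₂) = 19.2.

E₂/E₁ ≈ 19.2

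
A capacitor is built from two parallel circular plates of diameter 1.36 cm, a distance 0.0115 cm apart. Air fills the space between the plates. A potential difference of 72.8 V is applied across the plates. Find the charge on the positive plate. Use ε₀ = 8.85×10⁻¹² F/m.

0.814 nC

A = π(1.36/2 cm)² = 1.45×10⁻⁴ m².
C = ε₀A/d = 8.85×10⁻¹² × 1.45×10⁻⁴ / 1.15×10⁻⁴ = 1.12×10⁻¹¹ F.
Q = CV = 1.12×10⁻¹¹ × 72.8 = 8.14×10⁻¹⁰ C.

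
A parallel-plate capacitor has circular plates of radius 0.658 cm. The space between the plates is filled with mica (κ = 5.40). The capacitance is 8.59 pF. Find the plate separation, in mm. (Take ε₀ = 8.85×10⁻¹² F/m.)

A = π(0.658 cm)² = 1.36×10⁻⁴ m².
d = κε₀A/C = 5.40 × 8.85×10⁻¹² × 1.36×10⁻⁴ / 8.59×10⁻¹² = 7.57×10⁻⁴ m.

0.757 mm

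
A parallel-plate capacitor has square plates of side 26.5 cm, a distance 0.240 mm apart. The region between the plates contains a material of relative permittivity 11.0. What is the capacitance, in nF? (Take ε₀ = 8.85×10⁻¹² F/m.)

A = (26.5 cm)² = 7.02×10⁻² m².
C = κε₀A/d = 11.0 × 8.85×10⁻¹² × 7.02×10⁻² / 2.40×10⁻⁴ = 2.85×10⁻⁸ F.

28.5 nF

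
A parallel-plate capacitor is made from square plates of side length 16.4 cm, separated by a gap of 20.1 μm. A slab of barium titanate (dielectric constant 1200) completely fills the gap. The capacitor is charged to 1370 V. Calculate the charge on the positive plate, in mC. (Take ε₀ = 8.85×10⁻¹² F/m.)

A = (16.4 cm)² = 2.69×10⁻² m².
C = κε₀A/d = 1200 × 8.85×10⁻¹² × 2.69×10⁻² / 2.01×10⁻⁵ = 1.42×10⁻⁵ F.
Q = CV = 1.42×10⁻⁵ × 1370 = 1.95×10⁻² C.

Q ≈ 19.5 mC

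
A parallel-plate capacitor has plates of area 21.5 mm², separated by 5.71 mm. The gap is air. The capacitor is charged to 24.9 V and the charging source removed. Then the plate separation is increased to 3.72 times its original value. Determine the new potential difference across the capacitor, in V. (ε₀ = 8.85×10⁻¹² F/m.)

92.6 V

A = 21.5 mm² = 2.15×10⁻⁵ m².
Initially C₁ = ε₀A/d = 8.85×10⁻¹² × 2.15×10⁻⁵ / 5.71×10⁻³ = 3.33×10⁻¹⁴ F.
V₁ = 24.9 V.
Isolated ⇒ Q is held fixed. C₂ = 0.269 C₁ and V = Q/C, so V₂/V₁ = C₁/C₂ = 3.72.
V₂ = 3.72 × 24.9 = 92.6 V.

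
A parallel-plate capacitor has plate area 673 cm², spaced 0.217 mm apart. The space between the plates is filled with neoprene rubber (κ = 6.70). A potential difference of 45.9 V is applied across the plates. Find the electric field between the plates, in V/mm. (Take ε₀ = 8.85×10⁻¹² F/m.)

E ≈ 212 V/mm

E = V/d = 45.9 / 2.17×10⁻⁴ = 2.12×10⁵ V/m.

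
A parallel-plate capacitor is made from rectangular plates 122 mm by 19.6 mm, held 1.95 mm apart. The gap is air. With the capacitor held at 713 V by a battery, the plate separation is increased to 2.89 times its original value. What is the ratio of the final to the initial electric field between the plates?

Battery connected ⇒ V is held fixed.
E = V/d, so E₂/E₁ = d₁/d₂ = 0.346.

E₂/E₁ ≈ 0.346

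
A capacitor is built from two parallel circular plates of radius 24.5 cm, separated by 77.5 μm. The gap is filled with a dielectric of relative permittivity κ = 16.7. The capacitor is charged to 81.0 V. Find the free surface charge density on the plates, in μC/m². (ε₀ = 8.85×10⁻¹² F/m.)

A = π(24.5 cm)² = 0.189 m².
C = κε₀A/d = 16.7 × 8.85×10⁻¹² × 0.189 / 7.75×10⁻⁵ = 3.60×10⁻⁷ F.
σ = Q/A = CV/A = 3.60×10⁻⁷ × 81.0 / 0.189 = 1.54×10⁻⁴ C/m².

σ ≈ 154 μC/m²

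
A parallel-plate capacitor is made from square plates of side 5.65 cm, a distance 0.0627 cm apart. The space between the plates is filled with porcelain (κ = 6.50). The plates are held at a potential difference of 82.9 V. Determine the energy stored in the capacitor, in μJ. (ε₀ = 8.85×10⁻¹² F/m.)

1.01 μJ

A = (5.65 cm)² = 3.19×10⁻³ m².
C = κε₀A/d = 6.50 × 8.85×10⁻¹² × 3.19×10⁻³ / 6.27×10⁻⁴ = 2.93×10⁻¹⁰ F.
U = ½CV² = ½ × 2.93×10⁻¹⁰ × (82.9)² = 1.01×10⁻⁶ J.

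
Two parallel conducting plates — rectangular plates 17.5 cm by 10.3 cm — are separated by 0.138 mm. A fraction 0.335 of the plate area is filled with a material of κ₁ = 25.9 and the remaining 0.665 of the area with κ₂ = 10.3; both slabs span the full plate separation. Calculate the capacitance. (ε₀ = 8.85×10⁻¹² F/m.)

A = 17.5 × 10.3 cm² = 1.80×10⁻² m².
Side-by-side slabs ⇒ two capacitors in parallel, each spanning the full gap.
C₁ = κ₁ε₀A₁/d = 25.9 × 8.85×10⁻¹² × 6.04×10⁻³ / 1.38×10⁻⁴ = 1.00×10⁻⁸ F.
C₂ = κ₂ε₀A₂/d = 10.3 × 8.85×10⁻¹² × 1.20×10⁻² / 1.38×10⁻⁴ = 7.92×10⁻⁹ F.
C = C₁ + C₂ = 1.79×10⁻⁸ F.

C ≈ 17.9 nF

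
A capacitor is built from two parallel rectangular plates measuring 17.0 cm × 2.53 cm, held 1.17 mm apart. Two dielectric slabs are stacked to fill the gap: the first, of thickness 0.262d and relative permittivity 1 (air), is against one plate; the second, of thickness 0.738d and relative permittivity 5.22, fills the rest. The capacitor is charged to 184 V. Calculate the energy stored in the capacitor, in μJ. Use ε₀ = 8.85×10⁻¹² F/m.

A = 17.0 × 2.53 cm² = 4.30×10⁻³ m².
Stacked slabs ⇒ two capacitors in series, each with the full plate area.
C₁ = κ₁ε₀A/d₁ = 1.00 × 8.85×10⁻¹² × 4.30×10⁻³ / 3.07×10⁻⁴ = 1.24×10⁻¹⁰ F.
C₂ = κ₂ε₀A/d₂ = 5.22 × 8.85×10⁻¹² × 4.30×10⁻³ / 8.63×10⁻⁴ = 2.30×10⁻¹⁰ F.
C = (1/C₁ + 1/C₂)⁻¹ = 8.07×10⁻¹¹ F.
U = ½CV² = ½ × 8.07×10⁻¹¹ × (184)² = 1.37×10⁻⁶ J.

U ≈ 1.37 μJ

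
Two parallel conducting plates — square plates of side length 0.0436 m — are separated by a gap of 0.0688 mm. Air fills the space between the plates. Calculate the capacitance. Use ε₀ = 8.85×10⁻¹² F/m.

245 pF

A = (0.0436 m)² = 1.90×10⁻³ m².
C = ε₀A/d = 8.85×10⁻¹² × 1.90×10⁻³ / 6.88×10⁻⁵ = 2.45×10⁻¹⁰ F.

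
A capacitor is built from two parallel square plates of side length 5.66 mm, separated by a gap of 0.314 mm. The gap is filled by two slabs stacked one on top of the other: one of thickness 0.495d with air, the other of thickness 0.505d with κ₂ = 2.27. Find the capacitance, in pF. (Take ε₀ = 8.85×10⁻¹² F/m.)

A = (5.66 mm)² = 3.20×10⁻⁵ m².
Stacked slabs ⇒ two capacitors in series, each with the full plate area.
C₁ = κ₁ε₀A/d₁ = 1.00 × 8.85×10⁻¹² × 3.20×10⁻⁵ / 1.55×10⁻⁴ = 1.82×10⁻¹² F.
C₂ = κ₂ε₀A/d₂ = 2.27 × 8.85×10⁻¹² × 3.20×10⁻⁵ / 1.59×10⁻⁴ = 4.06×10⁻¹² F.
C = (1/C₁ + 1/C₂)⁻¹ = 1.26×10⁻¹² F.

C ≈ 1.26 pF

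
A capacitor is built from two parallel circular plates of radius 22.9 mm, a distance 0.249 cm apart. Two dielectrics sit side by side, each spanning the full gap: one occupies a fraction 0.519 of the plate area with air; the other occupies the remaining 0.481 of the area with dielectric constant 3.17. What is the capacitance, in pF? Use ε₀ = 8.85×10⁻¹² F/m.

A = π(22.9 mm)² = 1.65×10⁻³ m².
Side-by-side slabs ⇒ two capacitors in parallel, each spanning the full gap.
C₁ = κ₁ε₀A₁/d = 1.00 × 8.85×10⁻¹² × 8.55×10⁻⁴ / 2.49×10⁻³ = 3.04×10⁻¹² F.
C₂ = κ₂ε₀A₂/d = 3.17 × 8.85×10⁻¹² × 7.92×10⁻⁴ / 2.49×10⁻³ = 8.93×10⁻¹² F.
C = C₁ + C₂ = 1.20×10⁻¹¹ F.

12.0 pF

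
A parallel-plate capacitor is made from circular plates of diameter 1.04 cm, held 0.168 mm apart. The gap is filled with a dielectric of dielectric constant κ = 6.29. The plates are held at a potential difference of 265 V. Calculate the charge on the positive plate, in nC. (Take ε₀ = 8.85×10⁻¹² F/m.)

A = π(1.04/2 cm)² = 8.49×10⁻⁵ m².
C = κε₀A/d = 6.29 × 8.85×10⁻¹² × 8.49×10⁻⁵ / 1.68×10⁻⁴ = 2.81×10⁻¹¹ F.
Q = CV = 2.81×10⁻¹¹ × 265 = 7.46×10⁻⁹ C.

Q ≈ 7.46 nC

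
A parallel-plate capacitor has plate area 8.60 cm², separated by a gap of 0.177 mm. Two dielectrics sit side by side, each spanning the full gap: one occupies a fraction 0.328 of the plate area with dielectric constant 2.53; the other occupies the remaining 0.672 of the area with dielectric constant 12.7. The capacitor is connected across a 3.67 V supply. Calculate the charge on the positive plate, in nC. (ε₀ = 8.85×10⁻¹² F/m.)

1.48 nC

A = 8.60 cm² = 8.60×10⁻⁴ m².
Side-by-side slabs ⇒ two capacitors in parallel, each spanning the full gap.
C₁ = κ₁ε₀A₁/d = 2.53 × 8.85×10⁻¹² × 2.82×10⁻⁴ / 1.77×10⁻⁴ = 3.57×10⁻¹¹ F.
C₂ = κ₂ε₀A₂/d = 12.7 × 8.85×10⁻¹² × 5.78×10⁻⁴ / 1.77×10⁻⁴ = 3.67×10⁻¹⁰ F.
C = C₁ + C₂ = 4.03×10⁻¹⁰ F.
Q = CV = 4.03×10⁻¹⁰ × 3.67 = 1.48×10⁻⁹ C.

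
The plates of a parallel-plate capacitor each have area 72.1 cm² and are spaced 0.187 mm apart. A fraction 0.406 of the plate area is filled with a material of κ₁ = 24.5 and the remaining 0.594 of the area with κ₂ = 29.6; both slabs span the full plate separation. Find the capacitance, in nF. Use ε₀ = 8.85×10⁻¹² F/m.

A = 72.1 cm² = 7.21×10⁻³ m².
Side-by-side slabs ⇒ two capacitors in parallel, each spanning the full gap.
C₁ = κ₁ε₀A₁/d = 24.5 × 8.85×10⁻¹² × 2.93×10⁻³ / 1.87×10⁻⁴ = 3.39×10⁻⁹ F.
C₂ = κ₂ε₀A₂/d = 29.6 × 8.85×10⁻¹² × 4.28×10⁻³ / 1.87×10⁻⁴ = 6.00×10⁻⁹ F.
C = C₁ + C₂ = 9.39×10⁻⁹ F.

9.39 nF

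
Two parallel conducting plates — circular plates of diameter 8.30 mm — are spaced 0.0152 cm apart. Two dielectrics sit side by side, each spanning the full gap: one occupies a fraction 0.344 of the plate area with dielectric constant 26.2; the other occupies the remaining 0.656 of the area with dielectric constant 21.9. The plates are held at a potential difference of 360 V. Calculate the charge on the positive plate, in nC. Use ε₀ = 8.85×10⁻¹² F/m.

Q ≈ 26.5 nC

A = π(8.30/2 mm)² = 5.41×10⁻⁵ m².
Side-by-side slabs ⇒ two capacitors in parallel, each spanning the full gap.
C₁ = κ₁ε₀A₁/d = 26.2 × 8.85×10⁻¹² × 1.86×10⁻⁵ / 1.52×10⁻⁴ = 2.84×10⁻¹¹ F.
C₂ = κ₂ε₀A₂/d = 21.9 × 8.85×10⁻¹² × 3.55×10⁻⁵ / 1.52×10⁻⁴ = 4.53×10⁻¹¹ F.
C = C₁ + C₂ = 7.37×10⁻¹¹ F.
Q = CV = 7.37×10⁻¹¹ × 360 = 2.65×10⁻⁸ C.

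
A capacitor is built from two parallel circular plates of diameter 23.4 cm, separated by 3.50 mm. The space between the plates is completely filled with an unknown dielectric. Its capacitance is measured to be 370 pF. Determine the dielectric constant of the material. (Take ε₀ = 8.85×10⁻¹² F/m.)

3.40

A = π(23.4/2 cm)² = 4.30×10⁻² m².
κ = Cd/(ε₀A) = 3.70×10⁻¹⁰ × 3.50×10⁻³ / (8.85×10⁻¹² × 4.30×10⁻²) = 3.40.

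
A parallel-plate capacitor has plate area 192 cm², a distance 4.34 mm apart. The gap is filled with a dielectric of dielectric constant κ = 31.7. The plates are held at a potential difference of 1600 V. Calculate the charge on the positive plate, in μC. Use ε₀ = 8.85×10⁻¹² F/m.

A = 192 cm² = 1.92×10⁻² m².
C = κε₀A/d = 31.7 × 8.85×10⁻¹² × 1.92×10⁻² / 4.34×10⁻³ = 1.24×10⁻⁹ F.
Q = CV = 1.24×10⁻⁹ × 1600 = 1.99×10⁻⁶ C.

Q ≈ 1.99 μC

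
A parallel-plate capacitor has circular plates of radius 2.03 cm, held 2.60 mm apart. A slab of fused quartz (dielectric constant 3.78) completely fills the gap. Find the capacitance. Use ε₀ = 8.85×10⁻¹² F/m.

C ≈ 16.7 pF

A = π(2.03 cm)² = 1.29×10⁻³ m².
C = κε₀A/d = 3.78 × 8.85×10⁻¹² × 1.29×10⁻³ / 2.60×10⁻³ = 1.67×10⁻¹¹ F.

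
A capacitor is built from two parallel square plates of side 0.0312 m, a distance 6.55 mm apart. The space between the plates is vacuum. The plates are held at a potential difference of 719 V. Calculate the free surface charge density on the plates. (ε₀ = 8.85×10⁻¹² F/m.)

A = (0.0312 m)² = 9.73×10⁻⁴ m².
C = ε₀A/d = 8.85×10⁻¹² × 9.73×10⁻⁴ / 6.55×10⁻³ = 1.32×10⁻¹² F.
σ = Q/A = CV/A = 1.32×10⁻¹² × 719 / 9.73×10⁻⁴ = 9.71×10⁻⁷ C/m².

0.971 μC/m²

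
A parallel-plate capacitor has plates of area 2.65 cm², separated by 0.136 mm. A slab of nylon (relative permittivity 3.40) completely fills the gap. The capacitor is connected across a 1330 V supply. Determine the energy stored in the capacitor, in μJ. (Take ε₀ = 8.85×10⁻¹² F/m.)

A = 2.65 cm² = 2.65×10⁻⁴ m².
C = κε₀A/d = 3.40 × 8.85×10⁻¹² × 2.65×10⁻⁴ / 1.36×10⁻⁴ = 5.86×10⁻¹¹ F.
U = ½CV² = ½ × 5.86×10⁻¹¹ × (1330)² = 5.19×10⁻⁵ J.

51.9 μJ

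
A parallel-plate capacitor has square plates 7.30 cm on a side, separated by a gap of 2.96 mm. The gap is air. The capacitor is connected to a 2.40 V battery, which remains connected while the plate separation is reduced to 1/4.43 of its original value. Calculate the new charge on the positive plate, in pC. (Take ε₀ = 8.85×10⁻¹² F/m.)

169 pC

A = (7.30 cm)² = 5.33×10⁻³ m².
Initially C₁ = ε₀A/d = 8.85×10⁻¹² × 5.33×10⁻³ / 2.96×10⁻³ = 1.59×10⁻¹¹ F.
Q₁ = 3.82×10⁻¹¹ C.
Battery connected ⇒ V is held fixed. C₂ = 4.43 C₁ and Q = CV, so Q₂/Q₁ = C₂/C₁ = 4.43.
Q₂ = 4.43 × 3.82×10⁻¹¹ = 1.69×10⁻¹⁰ C.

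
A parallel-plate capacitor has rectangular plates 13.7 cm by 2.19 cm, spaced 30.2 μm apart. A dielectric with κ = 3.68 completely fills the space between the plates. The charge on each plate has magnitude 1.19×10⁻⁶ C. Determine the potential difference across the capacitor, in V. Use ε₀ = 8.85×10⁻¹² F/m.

A = 13.7 × 2.19 cm² = 3.00×10⁻³ m².
C = κε₀A/d = 3.68 × 8.85×10⁻¹² × 3.00×10⁻³ / 3.02×10⁻⁵ = 3.24×10⁻⁹ F.
V = Q/C = 1.19×10⁻⁶ / 3.24×10⁻⁹ = 3.68×10² V.

V ≈ 368 V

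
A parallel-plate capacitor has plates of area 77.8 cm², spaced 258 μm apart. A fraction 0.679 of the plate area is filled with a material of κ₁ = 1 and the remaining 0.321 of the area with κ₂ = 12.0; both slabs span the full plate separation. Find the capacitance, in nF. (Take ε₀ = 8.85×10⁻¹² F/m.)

A = 77.8 cm² = 7.78×10⁻³ m².
Side-by-side slabs ⇒ two capacitors in parallel, each spanning the full gap.
C₁ = κ₁ε₀A₁/d = 1.00 × 8.85×10⁻¹² × 5.28×10⁻³ / 2.58×10⁻⁴ = 1.81×10⁻¹⁰ F.
C₂ = κ₂ε₀A₂/d = 12.0 × 8.85×10⁻¹² × 2.50×10⁻³ / 2.58×10⁻⁴ = 1.03×10⁻⁹ F.
C = C₁ + C₂ = 1.21×10⁻⁹ F.

C ≈ 1.21 nF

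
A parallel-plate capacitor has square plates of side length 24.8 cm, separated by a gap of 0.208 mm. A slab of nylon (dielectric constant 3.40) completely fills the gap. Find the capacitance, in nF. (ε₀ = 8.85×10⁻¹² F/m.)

C ≈ 8.90 nF

A = (24.8 cm)² = 6.15×10⁻² m².
C = κε₀A/d = 3.40 × 8.85×10⁻¹² × 6.15×10⁻² / 2.08×10⁻⁴ = 8.90×10⁻⁹ F.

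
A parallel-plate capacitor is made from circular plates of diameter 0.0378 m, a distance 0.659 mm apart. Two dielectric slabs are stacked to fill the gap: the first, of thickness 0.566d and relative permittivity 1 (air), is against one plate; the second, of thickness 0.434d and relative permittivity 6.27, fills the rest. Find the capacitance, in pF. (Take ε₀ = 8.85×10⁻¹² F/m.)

C ≈ 23.7 pF

A = π(0.0378/2 m)² = 1.12×10⁻³ m².
Stacked slabs ⇒ two capacitors in series, each with the full plate area.
C₁ = κ₁ε₀A/d₁ = 1.00 × 8.85×10⁻¹² × 1.12×10⁻³ / 3.73×10⁻⁴ = 2.66×10⁻¹¹ F.
C₂ = κ₂ε₀A/d₂ = 6.27 × 8.85×10⁻¹² × 1.12×10⁻³ / 2.86×10⁻⁴ = 2.18×10⁻¹⁰ F.
C = (1/C₁ + 1/C₂)⁻¹ = 2.37×10⁻¹¹ F.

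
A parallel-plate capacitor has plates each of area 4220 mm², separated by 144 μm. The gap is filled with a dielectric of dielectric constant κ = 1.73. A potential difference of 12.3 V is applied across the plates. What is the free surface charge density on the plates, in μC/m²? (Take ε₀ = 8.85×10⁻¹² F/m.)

A = 4220 mm² = 4.22×10⁻³ m².
C = κε₀A/d = 1.73 × 8.85×10⁻¹² × 4.22×10⁻³ / 1.44×10⁻⁴ = 4.49×10⁻¹⁰ F.
σ = Q/A = CV/A = 4.49×10⁻¹⁰ × 12.3 / 4.22×10⁻³ = 1.31×10⁻⁶ C/m².

σ ≈ 1.31 μC/m²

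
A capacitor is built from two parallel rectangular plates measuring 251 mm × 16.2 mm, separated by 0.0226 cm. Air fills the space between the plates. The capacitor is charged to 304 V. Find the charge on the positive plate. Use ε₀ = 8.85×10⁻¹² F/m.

48.4 nC

A = 251 × 16.2 mm² = 4.07×10⁻³ m².
C = ε₀A/d = 8.85×10⁻¹² × 4.07×10⁻³ / 2.26×10⁻⁴ = 1.59×10⁻¹⁰ F.
Q = CV = 1.59×10⁻¹⁰ × 304 = 4.84×10⁻⁸ C.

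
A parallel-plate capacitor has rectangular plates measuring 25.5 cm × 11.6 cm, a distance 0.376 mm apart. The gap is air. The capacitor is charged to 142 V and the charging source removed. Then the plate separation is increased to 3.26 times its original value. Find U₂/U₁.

3.26

Isolated ⇒ Q is held fixed.
C₂ = 0.307 C₁ and U = Q²/(2C), so U₂/U₁ = C₁/C₂ = 3.26.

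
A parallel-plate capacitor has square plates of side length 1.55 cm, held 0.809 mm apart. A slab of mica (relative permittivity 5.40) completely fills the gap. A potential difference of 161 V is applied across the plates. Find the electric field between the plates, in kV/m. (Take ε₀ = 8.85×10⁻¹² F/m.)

E = V/d = 161 / 8.09×10⁻⁴ = 1.99×10⁵ V/m.

199 kV/m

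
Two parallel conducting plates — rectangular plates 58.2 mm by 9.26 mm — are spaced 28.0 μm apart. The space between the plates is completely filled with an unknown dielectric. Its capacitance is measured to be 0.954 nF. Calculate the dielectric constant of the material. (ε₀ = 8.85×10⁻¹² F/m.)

A = 58.2 × 9.26 mm² = 5.39×10⁻⁴ m².
κ = Cd/(ε₀A) = 9.54×10⁻¹⁰ × 2.80×10⁻⁵ / (8.85×10⁻¹² × 5.39×10⁻⁴) = 5.60.

κ ≈ 5.60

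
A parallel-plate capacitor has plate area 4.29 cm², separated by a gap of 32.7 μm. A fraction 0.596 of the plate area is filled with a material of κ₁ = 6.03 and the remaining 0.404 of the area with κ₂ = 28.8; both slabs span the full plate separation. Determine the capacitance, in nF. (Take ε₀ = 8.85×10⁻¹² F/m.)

A = 4.29 cm² = 4.29×10⁻⁴ m².
Side-by-side slabs ⇒ two capacitors in parallel, each spanning the full gap.
C₁ = κ₁ε₀A₁/d = 6.03 × 8.85×10⁻¹² × 2.56×10⁻⁴ / 3.27×10⁻⁵ = 4.17×10⁻¹⁰ F.
C₂ = κ₂ε₀A₂/d = 28.8 × 8.85×10⁻¹² × 1.73×10⁻⁴ / 3.27×10⁻⁵ = 1.35×10⁻⁹ F.
C = C₁ + C₂ = 1.77×10⁻⁹ F.

C ≈ 1.77 nF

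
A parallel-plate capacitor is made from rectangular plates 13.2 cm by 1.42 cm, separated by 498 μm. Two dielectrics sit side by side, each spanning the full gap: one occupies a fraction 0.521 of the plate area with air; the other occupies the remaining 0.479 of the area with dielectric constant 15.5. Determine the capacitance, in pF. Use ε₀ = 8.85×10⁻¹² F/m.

C ≈ 265 pF

A = 13.2 × 1.42 cm² = 1.87×10⁻³ m².
Side-by-side slabs ⇒ two capacitors in parallel, each spanning the full gap.
C₁ = κ₁ε₀A₁/d = 1.00 × 8.85×10⁻¹² × 9.77×10⁻⁴ / 4.98×10⁻⁴ = 1.74×10⁻¹¹ F.
C₂ = κ₂ε₀A₂/d = 15.5 × 8.85×10⁻¹² × 8.98×10⁻⁴ / 4.98×10⁻⁴ = 2.47×10⁻¹⁰ F.
C = C₁ + C₂ = 2.65×10⁻¹⁰ F.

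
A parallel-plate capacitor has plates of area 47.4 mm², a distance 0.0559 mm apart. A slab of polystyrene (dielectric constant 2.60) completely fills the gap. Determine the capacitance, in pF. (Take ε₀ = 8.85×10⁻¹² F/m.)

A = 47.4 mm² = 4.74×10⁻⁵ m².
C = κε₀A/d = 2.60 × 8.85×10⁻¹² × 4.74×10⁻⁵ / 5.59×10⁻⁵ = 1.95×10⁻¹¹ F.

19.5 pF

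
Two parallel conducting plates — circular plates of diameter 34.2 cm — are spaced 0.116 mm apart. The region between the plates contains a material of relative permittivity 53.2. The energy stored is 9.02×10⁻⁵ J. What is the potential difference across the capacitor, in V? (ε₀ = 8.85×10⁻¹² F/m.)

22.0 V

A = π(34.2/2 cm)² = 9.19×10⁻² m².
C = κε₀A/d = 53.2 × 8.85×10⁻¹² × 9.19×10⁻² / 1.16×10⁻⁴ = 3.73×10⁻⁷ F.
V = √(2U/C) = √(2 × 9.02×10⁻⁵ / 3.73×10⁻⁷) = 22.0 V.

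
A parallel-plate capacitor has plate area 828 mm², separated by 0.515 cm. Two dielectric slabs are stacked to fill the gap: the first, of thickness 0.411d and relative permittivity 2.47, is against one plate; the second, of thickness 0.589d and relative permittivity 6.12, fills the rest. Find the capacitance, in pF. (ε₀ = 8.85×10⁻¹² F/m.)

C ≈ 5.42 pF

A = 828 mm² = 8.28×10⁻⁴ m².
Stacked slabs ⇒ two capacitors in series, each with the full plate area.
C₁ = κ₁ε₀A/d₁ = 2.47 × 8.85×10⁻¹² × 8.28×10⁻⁴ / 2.12×10⁻³ = 8.55×10⁻¹² F.
C₂ = κ₂ε₀A/d₂ = 6.12 × 8.85×10⁻¹² × 8.28×10⁻⁴ / 3.03×10⁻³ = 1.48×10⁻¹¹ F.
C = (1/C₁ + 1/C₂)⁻¹ = 5.42×10⁻¹² F.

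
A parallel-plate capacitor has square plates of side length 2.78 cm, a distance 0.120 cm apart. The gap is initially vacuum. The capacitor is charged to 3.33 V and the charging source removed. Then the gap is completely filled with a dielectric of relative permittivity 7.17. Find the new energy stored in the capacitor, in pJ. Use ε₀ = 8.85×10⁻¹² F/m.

U ≈ 4.41 pJ

A = (2.78 cm)² = 7.73×10⁻⁴ m².
Initially C₁ = ε₀A/d = 8.85×10⁻¹² × 7.73×10⁻⁴ / 1.20×10⁻³ = 5.70×10⁻¹² F.
U₁ = 3.16×10⁻¹¹ J.
Isolated ⇒ Q is held fixed. C₂ = 7.17 C₁ and U = Q²/(2C), so U₂/U₁ = C₁/C₂ = 0.139.
U₂ = 0.139 × 3.16×10⁻¹¹ = 4.41×10⁻¹² J.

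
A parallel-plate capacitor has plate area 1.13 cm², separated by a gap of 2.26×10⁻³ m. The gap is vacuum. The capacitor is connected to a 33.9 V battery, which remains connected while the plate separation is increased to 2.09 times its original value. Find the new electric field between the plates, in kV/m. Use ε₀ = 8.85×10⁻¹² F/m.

7.18 kV/m

A = 1.13 cm² = 1.13×10⁻⁴ m².
Initially C₁ = ε₀A/d = 8.85×10⁻¹² × 1.13×10⁻⁴ / 2.26×10⁻³ = 4.42×10⁻¹³ F.
E₁ = 1.50×10⁴ V/m.
Battery connected ⇒ V is held fixed. E = V/d, so E₂/E₁ = d₁/d₂ = 0.478.
E₂ = 0.478 × 1.50×10⁴ = 7.18×10³ V/m.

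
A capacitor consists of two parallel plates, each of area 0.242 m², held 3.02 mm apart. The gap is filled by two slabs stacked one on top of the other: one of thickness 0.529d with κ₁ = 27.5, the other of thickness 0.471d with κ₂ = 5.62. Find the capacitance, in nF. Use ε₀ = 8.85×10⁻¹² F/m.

Stacked slabs ⇒ two capacitors in series, each with the full plate area.
C₁ = κ₁ε₀A/d₁ = 27.5 × 8.85×10⁻¹² × 0.242 / 1.60×10⁻³ = 3.69×10⁻⁸ F.
C₂ = κ₂ε₀A/d₂ = 5.62 × 8.85×10⁻¹² × 0.242 / 1.42×10⁻³ = 8.46×10⁻⁹ F.
C = (1/C₁ + 1/C₂)⁻¹ = 6.88×10⁻⁹ F.

C ≈ 6.88 nF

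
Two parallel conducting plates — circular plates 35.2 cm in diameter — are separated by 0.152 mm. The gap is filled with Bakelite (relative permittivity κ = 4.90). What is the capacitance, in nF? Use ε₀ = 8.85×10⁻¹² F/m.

C ≈ 27.8 nF

A = π(35.2/2 cm)² = 9.73×10⁻² m².
C = κε₀A/d = 4.90 × 8.85×10⁻¹² × 9.73×10⁻² / 1.52×10⁻⁴ = 2.78×10⁻⁸ F.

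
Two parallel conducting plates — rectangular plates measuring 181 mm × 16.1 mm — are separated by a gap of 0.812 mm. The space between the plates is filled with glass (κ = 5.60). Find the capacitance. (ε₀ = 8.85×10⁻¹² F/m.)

A = 181 × 16.1 mm² = 2.91×10⁻³ m².
C = κε₀A/d = 5.60 × 8.85×10⁻¹² × 2.91×10⁻³ / 8.12×10⁻⁴ = 1.78×10⁻¹⁰ F.

178 pF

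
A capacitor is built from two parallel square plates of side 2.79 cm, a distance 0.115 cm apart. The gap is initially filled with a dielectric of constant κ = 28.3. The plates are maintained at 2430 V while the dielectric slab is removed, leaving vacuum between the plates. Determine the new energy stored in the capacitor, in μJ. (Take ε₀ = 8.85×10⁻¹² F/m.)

17.7 μJ

A = (2.79 cm)² = 7.78×10⁻⁴ m².
Initially C₁ = κε₀A/d = 28.3 × 8.85×10⁻¹² × 7.78×10⁻⁴ / 1.15×10⁻³ = 1.70×10⁻¹⁰ F.
U₁ = 5.01×10⁻⁴ J.
Battery connected ⇒ V is held fixed. C₂ = 0.0353 C₁ and U = ½CV², so U₂/U₁ = C₂/C₁ = 0.0353.
U₂ = 0.0353 × 5.01×10⁻⁴ = 1.77×10⁻⁵ J.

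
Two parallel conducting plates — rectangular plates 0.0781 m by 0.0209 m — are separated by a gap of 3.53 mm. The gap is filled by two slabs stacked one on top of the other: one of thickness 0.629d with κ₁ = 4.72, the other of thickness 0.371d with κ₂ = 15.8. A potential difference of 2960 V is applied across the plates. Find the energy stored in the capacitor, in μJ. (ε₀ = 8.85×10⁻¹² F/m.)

A = 0.0781 × 0.0209 m² = 1.63×10⁻³ m².
Stacked slabs ⇒ two capacitors in series, each with the full plate area.
C₁ = κ₁ε₀A/d₁ = 4.72 × 8.85×10⁻¹² × 1.63×10⁻³ / 2.22×10⁻³ = 3.07×10⁻¹¹ F.
C₂ = κ₂ε₀A/d₂ = 15.8 × 8.85×10⁻¹² × 1.63×10⁻³ / 1.31×10⁻³ = 1.74×10⁻¹⁰ F.
C = (1/C₁ + 1/C₂)⁻¹ = 2.61×10⁻¹¹ F.
U = ½CV² = ½ × 2.61×10⁻¹¹ × (2960)² = 1.14×10⁻⁴ J.

U ≈ 114 μJ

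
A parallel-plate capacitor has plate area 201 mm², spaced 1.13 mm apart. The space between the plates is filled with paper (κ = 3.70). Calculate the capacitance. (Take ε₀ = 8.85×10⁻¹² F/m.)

C ≈ 5.82 pF

A = 201 mm² = 2.01×10⁻⁴ m².
C = κε₀A/d = 3.70 × 8.85×10⁻¹² × 2.01×10⁻⁴ / 1.13×10⁻³ = 5.82×10⁻¹² F.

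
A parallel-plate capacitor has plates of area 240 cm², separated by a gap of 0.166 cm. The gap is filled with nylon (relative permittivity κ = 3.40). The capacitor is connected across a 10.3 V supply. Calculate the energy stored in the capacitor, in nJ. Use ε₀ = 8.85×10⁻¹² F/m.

A = 240 cm² = 2.40×10⁻² m².
C = κε₀A/d = 3.40 × 8.85×10⁻¹² × 2.40×10⁻² / 1.66×10⁻³ = 4.35×10⁻¹⁰ F.
U = ½CV² = ½ × 4.35×10⁻¹⁰ × (10.3)² = 2.31×10⁻⁸ J.

U ≈ 23.1 nJ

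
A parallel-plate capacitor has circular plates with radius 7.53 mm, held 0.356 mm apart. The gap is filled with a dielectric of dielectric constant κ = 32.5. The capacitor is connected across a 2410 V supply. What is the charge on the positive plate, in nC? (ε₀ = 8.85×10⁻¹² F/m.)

A = π(7.53 mm)² = 1.78×10⁻⁴ m².
C = κε₀A/d = 32.5 × 8.85×10⁻¹² × 1.78×10⁻⁴ / 3.56×10⁻⁴ = 1.44×10⁻¹⁰ F.
Q = CV = 1.44×10⁻¹⁰ × 2410 = 3.47×10⁻⁷ C.

Q ≈ 347 nC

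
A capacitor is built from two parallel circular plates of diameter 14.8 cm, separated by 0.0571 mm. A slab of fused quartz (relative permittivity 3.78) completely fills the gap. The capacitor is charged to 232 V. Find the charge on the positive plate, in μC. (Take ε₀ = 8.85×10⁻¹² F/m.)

2.34 μC

A = π(14.8/2 cm)² = 1.72×10⁻² m².
C = κε₀A/d = 3.78 × 8.85×10⁻¹² × 1.72×10⁻² / 5.71×10⁻⁵ = 1.01×10⁻⁸ F.
Q = CV = 1.01×10⁻⁸ × 232 = 2.34×10⁻⁶ C.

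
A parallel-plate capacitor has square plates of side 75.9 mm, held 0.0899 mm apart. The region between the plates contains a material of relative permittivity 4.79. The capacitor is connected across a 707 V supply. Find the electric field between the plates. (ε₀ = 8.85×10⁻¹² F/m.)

E = V/d = 707 / 8.99×10⁻⁵ = 7.86×10⁶ V/m.

E ≈ 7.86 MV/m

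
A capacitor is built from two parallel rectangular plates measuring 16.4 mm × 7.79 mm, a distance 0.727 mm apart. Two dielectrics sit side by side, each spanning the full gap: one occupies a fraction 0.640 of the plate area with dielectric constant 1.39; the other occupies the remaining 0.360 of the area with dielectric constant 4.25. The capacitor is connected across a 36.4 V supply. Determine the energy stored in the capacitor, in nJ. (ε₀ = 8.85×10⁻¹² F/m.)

A = 16.4 × 7.79 mm² = 1.28×10⁻⁴ m².
Side-by-side slabs ⇒ two capacitors in parallel, each spanning the full gap.
C₁ = κ₁ε₀A₁/d = 1.39 × 8.85×10⁻¹² × 8.18×10⁻⁵ / 7.27×10⁻⁴ = 1.38×10⁻¹² F.
C₂ = κ₂ε₀A₂/d = 4.25 × 8.85×10⁻¹² × 4.60×10⁻⁵ / 7.27×10⁻⁴ = 2.38×10⁻¹² F.
C = C₁ + C₂ = 3.76×10⁻¹² F.
U = ½CV² = ½ × 3.76×10⁻¹² × (36.4)² = 2.49×10⁻⁹ J.

U ≈ 2.49 nJ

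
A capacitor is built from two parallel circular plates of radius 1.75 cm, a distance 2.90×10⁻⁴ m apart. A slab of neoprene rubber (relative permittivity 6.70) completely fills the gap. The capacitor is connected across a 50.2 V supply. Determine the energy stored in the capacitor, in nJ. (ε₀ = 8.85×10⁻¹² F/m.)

U ≈ 248 nJ

A = π(1.75 cm)² = 9.62×10⁻⁴ m².
C = κε₀A/d = 6.70 × 8.85×10⁻¹² × 9.62×10⁻⁴ / 2.90×10⁻⁴ = 1.97×10⁻¹⁰ F.
U = ½CV² = ½ × 1.97×10⁻¹⁰ × (50.2)² = 2.48×10⁻⁷ J.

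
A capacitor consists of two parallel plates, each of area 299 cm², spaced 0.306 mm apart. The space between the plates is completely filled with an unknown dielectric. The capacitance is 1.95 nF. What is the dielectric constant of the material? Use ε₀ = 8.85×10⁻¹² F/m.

A = 299 cm² = 2.99×10⁻² m².
κ = Cd/(ε₀A) = 1.95×10⁻⁹ × 3.06×10⁻⁴ / (8.85×10⁻¹² × 2.99×10⁻²) = 2.25.

κ ≈ 2.25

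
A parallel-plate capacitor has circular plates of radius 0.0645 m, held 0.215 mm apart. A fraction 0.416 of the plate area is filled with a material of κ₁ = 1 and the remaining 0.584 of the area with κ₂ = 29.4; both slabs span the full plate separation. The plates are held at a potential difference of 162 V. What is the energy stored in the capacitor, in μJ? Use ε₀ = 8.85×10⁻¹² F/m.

124 μJ

A = π(0.0645 m)² = 1.31×10⁻² m².
Side-by-side slabs ⇒ two capacitors in parallel, each spanning the full gap.
C₁ = κ₁ε₀A₁/d = 1.00 × 8.85×10⁻¹² × 5.44×10⁻³ / 2.15×10⁻⁴ = 2.24×10⁻¹⁰ F.
C₂ = κ₂ε₀A₂/d = 29.4 × 8.85×10⁻¹² × 7.63×10⁻³ / 2.15×10⁻⁴ = 9.24×10⁻⁹ F.
C = C₁ + C₂ = 9.46×10⁻⁹ F.
U = ½CV² = ½ × 9.46×10⁻⁹ × (162)² = 1.24×10⁻⁴ J.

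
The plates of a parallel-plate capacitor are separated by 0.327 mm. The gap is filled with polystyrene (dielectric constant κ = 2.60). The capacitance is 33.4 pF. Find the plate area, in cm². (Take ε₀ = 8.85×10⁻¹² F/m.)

A = Cd/(κε₀) = 3.34×10⁻¹¹ × 3.27×10⁻⁴ / (2.60 × 8.85×10⁻¹²) = 4.75×10⁻⁴ m².

4.75 cm²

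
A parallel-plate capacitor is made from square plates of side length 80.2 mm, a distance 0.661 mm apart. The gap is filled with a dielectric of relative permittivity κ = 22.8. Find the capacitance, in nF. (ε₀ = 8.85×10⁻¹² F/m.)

1.96 nF

A = (80.2 mm)² = 6.43×10⁻³ m².
C = κε₀A/d = 22.8 × 8.85×10⁻¹² × 6.43×10⁻³ / 6.61×10⁻⁴ = 1.96×10⁻⁹ F.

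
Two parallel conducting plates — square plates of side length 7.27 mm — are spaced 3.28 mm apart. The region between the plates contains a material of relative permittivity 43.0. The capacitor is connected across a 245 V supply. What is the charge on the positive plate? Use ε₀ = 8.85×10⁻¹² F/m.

A = (7.27 mm)² = 5.29×10⁻⁵ m².
C = κε₀A/d = 43.0 × 8.85×10⁻¹² × 5.29×10⁻⁵ / 3.28×10⁻³ = 6.13×10⁻¹² F.
Q = CV = 6.13×10⁻¹² × 245 = 1.50×10⁻⁹ C.

Q ≈ 1.50 nC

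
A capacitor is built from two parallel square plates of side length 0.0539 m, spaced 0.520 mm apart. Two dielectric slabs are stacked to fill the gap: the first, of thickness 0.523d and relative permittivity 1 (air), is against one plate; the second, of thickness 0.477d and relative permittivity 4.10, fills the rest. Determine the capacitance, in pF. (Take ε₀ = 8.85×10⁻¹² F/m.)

A = (0.0539 m)² = 2.91×10⁻³ m².
Stacked slabs ⇒ two capacitors in series, each with the full plate area.
C₁ = κ₁ε₀A/d₁ = 1.00 × 8.85×10⁻¹² × 2.91×10⁻³ / 2.72×10⁻⁴ = 9.45×10⁻¹¹ F.
C₂ = κ₂ε₀A/d₂ = 4.10 × 8.85×10⁻¹² × 2.91×10⁻³ / 2.48×10⁻⁴ = 4.25×10⁻¹⁰ F.
C = (1/C₁ + 1/C₂)⁻¹ = 7.73×10⁻¹¹ F.

C ≈ 77.3 pF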